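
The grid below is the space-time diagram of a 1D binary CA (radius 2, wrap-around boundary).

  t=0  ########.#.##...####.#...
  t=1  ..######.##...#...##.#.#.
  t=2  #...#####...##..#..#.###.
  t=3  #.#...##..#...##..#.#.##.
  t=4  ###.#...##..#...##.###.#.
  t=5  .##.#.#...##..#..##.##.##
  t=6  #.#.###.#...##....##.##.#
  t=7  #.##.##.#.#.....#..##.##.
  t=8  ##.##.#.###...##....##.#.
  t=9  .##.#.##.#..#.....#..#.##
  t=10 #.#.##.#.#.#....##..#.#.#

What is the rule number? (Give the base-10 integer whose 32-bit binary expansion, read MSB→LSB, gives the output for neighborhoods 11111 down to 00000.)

3929435142

  nb #####: next=#  (t=0,i=2, bit31=1)
  nb ####.: next=#  (t=0,i=6, bit30=1)
  nb ###.#: next=#  (t=0,i=7, bit29=1)
  nb ###..: next=.  (t=2,i=8, bit28=0)
  nb ##.##: next=#  (t=1,i=8, bit27=1)
  nb ##.#.: next=.  (t=0,i=8, bit26=0)
  nb ##..#: next=#  (t=2,i=14, bit25=1)
  nb ##...: next=.  (t=0,i=13, bit24=0)
  nb #.###: next=.  (t=2,i=21, bit23=0)
  nb #.##.: next=.  (t=0,i=11, bit22=0)
  nb #.#.#: next=#  (t=0,i=9, bit21=1)
  nb #.#..: next=#  (t=0,i=21, bit20=1)
  nb #..##: next=.  (t=5,i=16, bit19=0)
  nb #..#.: next=#  (t=2,i=15, bit18=1)
  nb #...#: next=#  (t=0,i=14, bit17=1)
  nb #....: next=.  (t=6,i=15, bit16=0)
  nb .####: next=.  (t=0,i=1, bit15=0)
  nb .###.: next=#  (t=2,i=22, bit14=1)
  nb .##.#: next=#  (t=1,i=19, bit13=1)
  nb .##..: next=.  (t=0,i=12, bit12=0)
  nb .#.##: next=#  (t=0,i=10, bit11=1)
  nb .#.#.: next=#  (t=1,i=22, bit10=1)
  nb .#..#: next=.  (t=2,i=17, bit9=0)
  nb .#...: next=.  (t=0,i=22, bit8=0)
  nb ..###: next=.  (t=0,i=0, bit7=0)
  nb ..##.: next=.  (t=1,i=18, bit6=0)
  nb ..#.#: next=.  (t=2,i=19, bit5=0)
  nb ..#..: next=.  (t=1,i=14, bit4=0)
  nb ...##: next=.  (t=0,i=15, bit3=0)
  nb ...#.: next=#  (t=1,i=13, bit2=1)
  nb ....#: next=#  (t=6,i=16, bit1=1)
  nb .....: next=.  (t=7,i=13, bit0=0)
  bits 11101010001101100110110000000110 = 3929435142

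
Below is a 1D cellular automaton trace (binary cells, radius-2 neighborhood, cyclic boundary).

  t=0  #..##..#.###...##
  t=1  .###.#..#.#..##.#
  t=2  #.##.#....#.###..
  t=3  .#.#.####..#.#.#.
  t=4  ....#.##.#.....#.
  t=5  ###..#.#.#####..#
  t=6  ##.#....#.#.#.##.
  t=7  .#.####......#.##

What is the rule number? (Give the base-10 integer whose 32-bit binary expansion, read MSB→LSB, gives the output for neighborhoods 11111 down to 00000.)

  #####|.  b31=0 t=5,i=11
  ####.|#  b30=1 t=3,i=7
  ###.#|#  b29=1 t=1,i=3
  ###..|.  b28=0 t=0,i=0
  ##.##|#  b27=1 t=6,i=16
  ##.#.|.  b26=0 t=1,i=4
  ##..#|#  b25=1 t=0,i=1
  ##...|.  b24=0 t=0,i=12
  #.###|.  b23=0 t=0,i=9
  #.##.|.  b22=0 t=2,i=2
  #.#.#|.  b21=0 t=1,i=16
  #.#..|#  b20=1 t=1,i=5
  #..##|#  b19=1 t=0,i=2
  #..#.|.  b18=0 t=0,i=6
  #...#|#  b17=1 t=0,i=13
  #....|#  b16=1 t=2,i=7
  .####|#  b15=1 t=3,i=6
  .###.|#  b14=1 t=0,i=10
  .##.#|#  b13=1 t=1,i=14
  .##..|.  b12=0 t=0,i=4
  .#.##|#  b11=1 t=0,i=8
  .#.#.|.  b10=0 t=1,i=9
  .#..#|.  b9=0 t=1,i=6
  .#...|#  b8=1 t=2,i=6
  ..###|.  b7=0 t=0,i=15
  ..##.|#  b6=1 t=0,i=3
  ..#.#|.  b5=0 t=0,i=7
  ..#..|.  b4=0 t=4,i=15
  ...##|#  b3=1 t=0,i=14
  ...#.|.  b2=0 t=2,i=9
  ....#|#  b1=1 t=2,i=8
  .....|#  b0=1 t=4,i=1
  bits 01101010000110111110100101001011 = 1780214091

1780214091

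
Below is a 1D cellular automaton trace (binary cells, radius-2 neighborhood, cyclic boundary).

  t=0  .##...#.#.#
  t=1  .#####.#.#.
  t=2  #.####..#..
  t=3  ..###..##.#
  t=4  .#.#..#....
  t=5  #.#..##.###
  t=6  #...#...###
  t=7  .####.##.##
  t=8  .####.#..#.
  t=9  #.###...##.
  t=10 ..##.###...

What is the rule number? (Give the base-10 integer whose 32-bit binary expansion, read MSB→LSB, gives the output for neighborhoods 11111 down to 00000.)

3788493855

  ##### -> #   bit 31 = 1  t=1,i=3
  ####. -> #   bit 30 = 1  t=1,i=4
  ###.# -> #   bit 29 = 1  t=1,i=5
  ###.. -> .   bit 28 = 0  t=2,i=5
  ##.## -> .   bit 27 = 0  t=5,i=7
  ##.#. -> .   bit 26 = 0  t=1,i=6
  ##..# -> .   bit 25 = 0  t=2,i=6
  ##... -> #   bit 24 = 1  t=0,i=3
  #.### -> #   bit 23 = 1  t=2,i=2
  #.##. -> #   bit 22 = 1  t=0,i=1
  #.#.# -> .   bit 21 = 0  t=0,i=8
  #.#.. -> .   bit 20 = 0  t=1,i=9
  #..## -> #   bit 19 = 1  t=1,i=0
  #..#. -> #   bit 18 = 1  t=2,i=7
  #...# -> #   bit 17 = 1  t=0,i=4
  #.... -> #   bit 16 = 1  t=4,i=8
  .#### -> #   bit 15 = 1  t=1,i=2
  .###. -> #   bit 14 = 1  t=3,i=3
  .##.# -> .   bit 13 = 0  t=3,i=8
  .##.. -> #   bit 12 = 1  t=0,i=2
  .#.## -> .   bit 11 = 0  t=0,i=0
  .#.#. -> #   bit 10 = 1  t=0,i=7
  .#..# -> .   bit 9 = 0  t=1,i=10
  .#... -> .   bit 8 = 0  t=4,i=7
  ..### -> .   bit 7 = 0  t=1,i=1
  ..##. -> .   bit 6 = 0  t=3,i=7
  ..#.# -> .   bit 5 = 0  t=0,i=6
  ..#.. -> #   bit 4 = 1  t=2,i=8
  ...## -> #   bit 3 = 1  t=6,i=7
  ...#. -> #   bit 2 = 1  t=0,i=5
  ....# -> #   bit 1 = 1  t=4,i=10
  ..... -> #   bit 0 = 1  t=4,i=9
  bits 11100001110011111101010000011111 = 3788493855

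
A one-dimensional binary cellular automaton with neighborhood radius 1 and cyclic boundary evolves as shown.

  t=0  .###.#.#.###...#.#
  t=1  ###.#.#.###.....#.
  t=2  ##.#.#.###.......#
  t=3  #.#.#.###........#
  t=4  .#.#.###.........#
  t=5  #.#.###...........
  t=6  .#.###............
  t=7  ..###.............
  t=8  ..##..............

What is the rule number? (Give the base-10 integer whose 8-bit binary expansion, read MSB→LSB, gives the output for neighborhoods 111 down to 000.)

  ### -> #   bit 7 = 1  t=0,i=2
  ##. -> .   bit 6 = 0  t=0,i=3
  #.# -> #   bit 5 = 1  t=0,i=0
  #.. -> .   bit 4 = 0  t=0,i=12
  .## -> #   bit 3 = 1  t=0,i=1
  .#. -> .   bit 2 = 0  t=0,i=5
  ..# -> .   bit 1 = 0  t=0,i=14
  ... -> .   bit 0 = 0  t=0,i=13
  bits 10101000 = 168

168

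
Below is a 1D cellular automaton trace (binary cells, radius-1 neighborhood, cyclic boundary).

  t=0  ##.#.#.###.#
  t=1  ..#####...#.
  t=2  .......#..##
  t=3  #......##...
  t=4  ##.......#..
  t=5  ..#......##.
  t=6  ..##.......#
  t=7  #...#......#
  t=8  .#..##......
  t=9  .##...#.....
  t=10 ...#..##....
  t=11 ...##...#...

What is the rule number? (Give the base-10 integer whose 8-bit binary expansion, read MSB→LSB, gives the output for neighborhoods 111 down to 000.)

  [7] ### => .  t=0,i=0
  [6] ##. => .  t=0,i=1
  [5] #.# => #  t=0,i=2
  [4] #.. => #  t=1,i=7
  [3] .## => .  t=0,i=7
  [2] .#. => #  t=0,i=3
  [1] ..# => .  t=1,i=1
  [0] ... => .  t=1,i=0
  bits 00110100 = 52

52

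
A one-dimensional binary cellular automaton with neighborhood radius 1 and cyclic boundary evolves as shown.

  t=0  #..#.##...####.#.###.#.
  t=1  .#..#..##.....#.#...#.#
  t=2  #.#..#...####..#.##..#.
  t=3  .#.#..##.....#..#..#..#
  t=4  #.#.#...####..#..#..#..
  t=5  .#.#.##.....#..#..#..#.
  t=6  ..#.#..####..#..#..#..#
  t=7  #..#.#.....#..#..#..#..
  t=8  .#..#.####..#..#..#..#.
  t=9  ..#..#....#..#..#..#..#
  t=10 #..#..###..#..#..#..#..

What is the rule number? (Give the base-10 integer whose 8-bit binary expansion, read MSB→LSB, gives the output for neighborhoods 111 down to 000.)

  ###|.  b7=0 t=0,i=11
  ##.|.  b6=0 t=0,i=6
  #.#|#  b5=1 t=0,i=4
  #..|#  b4=1 t=0,i=1
  .##|.  b3=0 t=0,i=5
  .#.|.  b2=0 t=0,i=0
  ..#|.  b1=0 t=0,i=2
  ...|#  b0=1 t=0,i=8
  bits 00110001 = 49

49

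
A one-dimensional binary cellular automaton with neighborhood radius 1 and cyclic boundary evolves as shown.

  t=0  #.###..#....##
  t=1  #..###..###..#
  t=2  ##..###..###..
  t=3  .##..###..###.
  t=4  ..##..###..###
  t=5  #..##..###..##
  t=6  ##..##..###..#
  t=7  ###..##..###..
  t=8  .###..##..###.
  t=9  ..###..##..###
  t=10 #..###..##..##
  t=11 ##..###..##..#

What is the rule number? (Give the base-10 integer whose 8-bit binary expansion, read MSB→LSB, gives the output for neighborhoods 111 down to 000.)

209

  nb ###: next=#  (t=0,i=3, bit7=1)
  nb ##.: next=#  (t=0,i=0, bit6=1)
  nb #.#: next=.  (t=0,i=1, bit5=0)
  nb #..: next=#  (t=0,i=5, bit4=1)
  nb .##: next=.  (t=0,i=2, bit3=0)
  nb .#.: next=.  (t=0,i=7, bit2=0)
  nb ..#: next=.  (t=0,i=6, bit1=0)
  nb ...: next=#  (t=0,i=9, bit0=1)
  bits 11010001 = 209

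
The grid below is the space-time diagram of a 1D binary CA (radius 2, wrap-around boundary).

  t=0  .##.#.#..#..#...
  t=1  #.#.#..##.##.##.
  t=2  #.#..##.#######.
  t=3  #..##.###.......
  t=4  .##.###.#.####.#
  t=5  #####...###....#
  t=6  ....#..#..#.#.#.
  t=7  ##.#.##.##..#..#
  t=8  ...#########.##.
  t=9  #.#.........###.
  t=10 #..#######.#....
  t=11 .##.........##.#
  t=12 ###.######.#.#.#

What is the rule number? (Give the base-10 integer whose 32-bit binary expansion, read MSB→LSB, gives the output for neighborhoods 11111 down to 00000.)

451754765

  ##### -> .   bit 31 = 0  t=2,i=10
  ####. -> .   bit 30 = 0  t=2,i=13
  ###.# -> .   bit 29 = 0  t=2,i=14
  ###.. -> #   bit 28 = 1  t=3,i=8
  ##.## -> #   bit 27 = 1  t=1,i=9
  ##.#. -> .   bit 26 = 0  t=0,i=3
  ##..# -> #   bit 25 = 1  t=7,i=10
  ##... -> .   bit 24 = 0  t=3,i=9
  #.### -> #   bit 23 = 1  t=2,i=8
  #.##. -> #   bit 22 = 1  t=1,i=10
  #.#.# -> #   bit 21 = 1  t=0,i=4
  #.#.. -> .   bit 20 = 0  t=0,i=6
  #..## -> #   bit 19 = 1  t=1,i=6
  #..#. -> #   bit 18 = 1  t=0,i=8
  #...# -> .   bit 17 = 0  t=5,i=6
  #.... -> #   bit 16 = 1  t=0,i=14
  .#### -> .   bit 15 = 0  t=2,i=9
  .###. -> .   bit 14 = 0  t=3,i=7
  .##.# -> #   bit 13 = 1  t=0,i=2
  .##.. -> #   bit 12 = 1  t=7,i=9
  .#.## -> #   bit 11 = 1  t=4,i=0
  .#.#. -> .   bit 10 = 0  t=0,i=5
  .#..# -> #   bit 9 = 1  t=0,i=7
  .#... -> #   bit 8 = 1  t=0,i=13
  ..### -> .   bit 7 = 0  t=5,i=8
  ..##. -> .   bit 6 = 0  t=0,i=1
  ..#.# -> .   bit 5 = 0  t=6,i=10
  ..#.. -> .   bit 4 = 0  t=0,i=9
  ...## -> #   bit 3 = 1  t=0,i=0
  ...#. -> #   bit 2 = 1  t=3,i=15
  ....# -> .   bit 1 = 0  t=0,i=15
  ..... -> #   bit 0 = 1  t=3,i=11
  bits 00011010111011010011101100001101 = 451754765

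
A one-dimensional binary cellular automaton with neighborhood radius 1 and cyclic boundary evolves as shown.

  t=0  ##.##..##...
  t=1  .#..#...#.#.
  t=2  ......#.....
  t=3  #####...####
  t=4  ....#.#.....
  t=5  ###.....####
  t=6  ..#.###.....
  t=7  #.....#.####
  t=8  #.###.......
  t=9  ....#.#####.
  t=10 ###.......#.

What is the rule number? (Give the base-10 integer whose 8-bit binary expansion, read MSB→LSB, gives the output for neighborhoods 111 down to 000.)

65

  ###|.  b7=0 t=3,i=0
  ##.|#  b6=1 t=0,i=1
  #.#|.  b5=0 t=0,i=2
  #..|.  b4=0 t=0,i=5
  .##|.  b3=0 t=0,i=0
  .#.|.  b2=0 t=1,i=1
  ..#|.  b1=0 t=0,i=6
  ...|#  b0=1 t=0,i=10
  bits 01000001 = 65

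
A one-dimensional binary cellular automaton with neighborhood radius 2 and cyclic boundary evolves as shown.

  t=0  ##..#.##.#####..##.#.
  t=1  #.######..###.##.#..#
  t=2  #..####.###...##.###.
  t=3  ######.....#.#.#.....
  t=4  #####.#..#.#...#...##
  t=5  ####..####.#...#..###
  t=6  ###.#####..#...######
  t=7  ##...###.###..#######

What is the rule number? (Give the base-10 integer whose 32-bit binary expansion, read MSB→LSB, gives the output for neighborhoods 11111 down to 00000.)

  nb #####: next=#  (t=0,i=11, bit31=1)
  nb ####.: next=#  (t=0,i=12, bit30=1)
  nb ###.#: next=.  (t=1,i=12, bit29=0)
  nb ###..: next=.  (t=0,i=13, bit28=0)
  nb ##.##: next=.  (t=0,i=8, bit27=0)
  nb ##.#.: next=.  (t=0,i=18, bit26=0)
  nb ##..#: next=#  (t=0,i=2, bit25=1)
  nb ##...: next=#  (t=2,i=11, bit24=1)
  nb #.###: next=.  (t=0,i=9, bit23=0)
  nb #.##.: next=#  (t=0,i=0, bit22=1)
  nb #.#.#: next=.  (t=0,i=19, bit21=0)
  nb #.#..: next=#  (t=1,i=17, bit20=1)
  nb #..##: next=#  (t=0,i=15, bit19=1)
  nb #..#.: next=#  (t=0,i=3, bit18=1)
  nb #...#: next=.  (t=2,i=12, bit17=0)
  nb #....: next=.  (t=3,i=7, bit16=0)
  nb .####: next=#  (t=0,i=10, bit15=1)
  nb .###.: next=.  (t=1,i=11, bit14=0)
  nb .##.#: next=#  (t=0,i=7, bit13=1)
  nb .##..: next=.  (t=0,i=1, bit12=0)
  nb .#.##: next=#  (t=0,i=5, bit11=1)
  nb .#.#.: next=.  (t=3,i=12, bit10=0)
  nb .#..#: next=#  (t=1,i=18, bit9=1)
  nb .#...: next=.  (t=3,i=16, bit8=0)
  nb ..###: next=#  (t=1,i=10, bit7=1)
  nb ..##.: next=.  (t=0,i=16, bit6=0)
  nb ..#.#: next=#  (t=0,i=4, bit5=1)
  nb ..#..: next=#  (t=4,i=15, bit4=1)
  nb ...##: next=#  (t=2,i=13, bit3=1)
  nb ...#.: next=.  (t=3,i=10, bit2=0)
  nb ....#: next=#  (t=3,i=9, bit1=1)
  nb .....: next=.  (t=3,i=8, bit0=0)
  bits 11000011010111001010101010111010 = 3277630138

3277630138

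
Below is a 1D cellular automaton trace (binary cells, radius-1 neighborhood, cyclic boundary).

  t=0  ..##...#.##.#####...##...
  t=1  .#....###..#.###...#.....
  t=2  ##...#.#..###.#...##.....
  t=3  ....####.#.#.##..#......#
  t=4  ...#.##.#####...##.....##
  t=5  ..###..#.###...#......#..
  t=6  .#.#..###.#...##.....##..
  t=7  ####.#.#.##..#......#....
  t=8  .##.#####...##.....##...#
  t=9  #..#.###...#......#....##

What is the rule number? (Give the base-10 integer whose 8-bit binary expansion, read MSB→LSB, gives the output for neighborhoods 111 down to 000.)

  nb ###: next=#  (t=0,i=13, bit7=1)
  nb ##.: next=.  (t=0,i=3, bit6=0)
  nb #.#: next=#  (t=0,i=8, bit5=1)
  nb #..: next=.  (t=0,i=4, bit4=0)
  nb .##: next=.  (t=0,i=2, bit3=0)
  nb .#.: next=#  (t=0,i=7, bit2=1)
  nb ..#: next=#  (t=0,i=1, bit1=1)
  nb ...: next=.  (t=0,i=0, bit0=0)
  bits 10100110 = 166

166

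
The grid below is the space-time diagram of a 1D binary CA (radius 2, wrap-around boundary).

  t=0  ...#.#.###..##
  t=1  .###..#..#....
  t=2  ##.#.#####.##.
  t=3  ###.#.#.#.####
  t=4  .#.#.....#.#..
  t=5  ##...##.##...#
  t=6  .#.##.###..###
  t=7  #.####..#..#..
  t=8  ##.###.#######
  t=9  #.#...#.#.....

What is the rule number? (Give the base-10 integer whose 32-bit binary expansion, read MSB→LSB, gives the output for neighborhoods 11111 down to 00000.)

1548200637

  ##### -> .   bit 31 = 0  t=2,i=7
  ####. -> #   bit 30 = 1  t=2,i=8
  ###.# -> .   bit 29 = 0  t=2,i=9
  ###.. -> #   bit 28 = 1  t=0,i=9
  ##.## -> #   bit 27 = 1  t=2,i=10
  ##.#. -> #   bit 26 = 1  t=2,i=2
  ##..# -> .   bit 25 = 0  t=0,i=10
  ##... -> .   bit 24 = 0  t=0,i=0
  #.### -> .   bit 23 = 0  t=0,i=7
  #.##. -> #   bit 22 = 1  t=2,i=0
  #.#.# -> .   bit 21 = 0  t=0,i=5
  #.#.. -> .   bit 20 = 0  t=4,i=3
  #..## -> .   bit 19 = 0  t=0,i=11
  #..#. -> #   bit 18 = 1  t=1,i=5
  #...# -> #   bit 17 = 1  t=0,i=1
  #.... -> #   bit 16 = 1  t=1,i=11
  .#### -> #   bit 15 = 1  t=2,i=6
  .###. -> .   bit 14 = 0  t=0,i=8
  .##.# -> #   bit 13 = 1  t=2,i=1
  .##.. -> .   bit 12 = 0  t=0,i=13
  .#.## -> #   bit 11 = 1  t=0,i=6
  .#.#. -> .   bit 10 = 0  t=0,i=4
  .#..# -> #   bit 9 = 1  t=1,i=7
  .#... -> .   bit 8 = 0  t=1,i=10
  ..### -> #   bit 7 = 1  t=1,i=1
  ..##. -> .   bit 6 = 0  t=0,i=12
  ..#.# -> #   bit 5 = 1  t=0,i=3
  ..#.. -> #   bit 4 = 1  t=1,i=6
  ...## -> #   bit 3 = 1  t=1,i=0
  ...#. -> #   bit 2 = 1  t=0,i=2
  ....# -> .   bit 1 = 0  t=1,i=13
  ..... -> #   bit 0 = 1  t=1,i=12
  bits 01011100010001111010101010111101 = 1548200637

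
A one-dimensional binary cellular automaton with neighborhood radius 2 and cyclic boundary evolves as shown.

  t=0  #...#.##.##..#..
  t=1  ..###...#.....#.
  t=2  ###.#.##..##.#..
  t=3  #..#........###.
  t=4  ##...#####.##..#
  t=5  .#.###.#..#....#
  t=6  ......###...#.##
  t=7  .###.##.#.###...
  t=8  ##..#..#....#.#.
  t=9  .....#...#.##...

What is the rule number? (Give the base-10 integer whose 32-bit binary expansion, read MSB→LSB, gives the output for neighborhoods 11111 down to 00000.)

  [31] ##### => #  t=4,i=7
  [30] ####. => .  t=4,i=8
  [29] ###.# => .  t=2,i=2
  [28] ###.. => #  t=1,i=4
  [27] ##.## => #  t=0,i=8
  [26] ##.#. => #  t=2,i=3
  [25] ##..# => .  t=0,i=11
  [24] ##... => .  t=1,i=5
  [23] #.### => .  t=5,i=3
  [22] #.##. => .  t=0,i=6
  [21] #.#.# => .  t=2,i=4
  [20] #.#.. => #  t=2,i=13
  [19] #..## => .  t=2,i=9
  [18] #..#. => .  t=0,i=12
  [17] #...# => #  t=0,i=2
  [16] #.... => #  t=1,i=10
  [15] .#### => .  t=4,i=6
  [14] .###. => .  t=1,i=3
  [13] .##.# => .  t=0,i=7
  [12] .##.. => .  t=0,i=10
  [11] .#.## => .  t=0,i=5
  [10] .#.#. => .  t=5,i=0
  [9] .#..# => #  t=0,i=14
  [8] .#... => .  t=0,i=1
  [7] ..### => #  t=1,i=2
  [6] ..##. => .  t=2,i=10
  [5] ..#.# => #  t=0,i=4
  [4] ..#.. => .  t=0,i=0
  [3] ...## => #  t=1,i=1
  [2] ...#. => #  t=0,i=3
  [1] ....# => .  t=1,i=12
  [0] ..... => #  t=1,i=11
  bits 10011100000100110000001010101101 = 2618491565

2618491565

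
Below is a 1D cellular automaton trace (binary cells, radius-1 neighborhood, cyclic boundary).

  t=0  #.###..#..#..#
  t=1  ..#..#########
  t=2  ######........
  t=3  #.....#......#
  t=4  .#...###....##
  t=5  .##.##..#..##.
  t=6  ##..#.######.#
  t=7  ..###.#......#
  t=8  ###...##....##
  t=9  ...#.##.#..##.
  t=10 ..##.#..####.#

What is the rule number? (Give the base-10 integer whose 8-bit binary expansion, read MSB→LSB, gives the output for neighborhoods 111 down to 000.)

30

  nb ###: next=.  (t=0,i=3, bit7=0)
  nb ##.: next=.  (t=0,i=0, bit6=0)
  nb #.#: next=.  (t=0,i=1, bit5=0)
  nb #..: next=#  (t=0,i=5, bit4=1)
  nb .##: next=#  (t=0,i=2, bit3=1)
  nb .#.: next=#  (t=0,i=7, bit2=1)
  nb ..#: next=#  (t=0,i=6, bit1=1)
  nb ...: next=.  (t=2,i=7, bit0=0)
  bits 00011110 = 30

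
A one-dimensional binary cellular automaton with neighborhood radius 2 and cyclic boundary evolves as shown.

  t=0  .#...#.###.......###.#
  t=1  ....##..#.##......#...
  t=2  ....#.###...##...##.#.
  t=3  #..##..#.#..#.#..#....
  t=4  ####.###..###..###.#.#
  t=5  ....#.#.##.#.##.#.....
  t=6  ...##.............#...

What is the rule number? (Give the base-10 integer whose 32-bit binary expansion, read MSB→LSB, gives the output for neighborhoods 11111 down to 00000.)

185418356

  nb #####: next=.  (t=4,i=1, bit31=0)
  nb ####.: next=.  (t=4,i=2, bit30=0)
  nb ###.#: next=.  (t=0,i=19, bit29=0)
  nb ###..: next=.  (t=0,i=9, bit28=0)
  nb ##.##: next=#  (t=4,i=4, bit27=1)
  nb ##.#.: next=.  (t=0,i=20, bit26=0)
  nb ##..#: next=#  (t=1,i=6, bit25=1)
  nb ##...: next=#  (t=0,i=10, bit24=1)
  nb #.###: next=.  (t=0,i=7, bit23=0)
  nb #.##.: next=.  (t=1,i=10, bit22=0)
  nb #.#.#: next=.  (t=0,i=21, bit21=0)
  nb #.#..: next=.  (t=0,i=1, bit20=0)
  nb #..##: next=#  (t=3,i=2, bit19=1)
  nb #..#.: next=#  (t=1,i=7, bit18=1)
  nb #...#: next=.  (t=0,i=3, bit17=0)
  nb #....: next=#  (t=0,i=11, bit16=1)
  nb .####: next=.  (t=4,i=0, bit15=0)
  nb .###.: next=#  (t=0,i=8, bit14=1)
  nb .##.#: next=.  (t=2,i=18, bit13=0)
  nb .##..: next=.  (t=1,i=5, bit12=0)
  nb .#.##: next=.  (t=0,i=6, bit11=0)
  nb .#.#.: next=.  (t=0,i=0, bit10=0)
  nb .#..#: next=#  (t=3,i=1, bit9=1)
  nb .#...: next=.  (t=0,i=2, bit8=0)
  nb ..###: next=.  (t=0,i=17, bit7=0)
  nb ..##.: next=#  (t=1,i=4, bit6=1)
  nb ..#.#: next=#  (t=0,i=5, bit5=1)
  nb ..#..: next=#  (t=1,i=18, bit4=1)
  nb ...##: next=.  (t=0,i=16, bit3=0)
  nb ...#.: next=#  (t=0,i=4, bit2=1)
  nb ....#: next=.  (t=0,i=15, bit1=0)
  nb .....: next=.  (t=0,i=12, bit0=0)
  bits 00001011000011010100001001110100 = 185418356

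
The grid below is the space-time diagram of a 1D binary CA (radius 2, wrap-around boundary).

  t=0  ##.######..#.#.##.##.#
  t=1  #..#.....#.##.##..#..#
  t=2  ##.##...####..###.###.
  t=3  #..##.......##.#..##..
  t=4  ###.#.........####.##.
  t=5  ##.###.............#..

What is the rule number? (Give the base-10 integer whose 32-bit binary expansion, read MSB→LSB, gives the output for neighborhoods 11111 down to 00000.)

  #####|.  b31=0 t=0,i=5
  ####.|.  b30=0 t=0,i=7
  ###.#|.  b29=0 t=0,i=1
  ###..|.  b28=0 t=0,i=8
  ##.##|.  b27=0 t=0,i=2
  ##.#.|#  b26=1 t=3,i=14
  ##..#|#  b25=1 t=0,i=9
  ##...|.  b24=0 t=2,i=5
  #.###|#  b23=1 t=0,i=3
  #.##.|#  b22=1 t=0,i=15
  #.#.#|.  b21=0 t=0,i=13
  #.#..|#  b20=1 t=3,i=15
  #..##|#  b19=1 t=1,i=20
  #..#.|.  b18=0 t=0,i=10
  #...#|.  b17=0 t=2,i=6
  #....|.  b16=0 t=1,i=5
  .####|.  b15=0 t=0,i=4
  .###.|#  b14=1 t=0,i=0
  .##.#|.  b13=0 t=0,i=16
  .##..|#  b12=1 t=1,i=0
  .#.##|#  b11=1 t=0,i=14
  .#.#.|#  b10=1 t=0,i=12
  .#..#|#  b9=1 t=1,i=19
  .#...|#  b8=1 t=1,i=4
  ..###|.  b7=0 t=2,i=8
  ..##.|.  b6=0 t=1,i=21
  ..#.#|#  b5=1 t=0,i=11
  ..#..|#  b4=1 t=1,i=3
  ...##|.  b3=0 t=2,i=7
  ...#.|#  b2=1 t=1,i=8
  ....#|.  b1=0 t=1,i=7
  .....|.  b0=0 t=1,i=6
  bits 00000110110110000101111100110100 = 114843444

114843444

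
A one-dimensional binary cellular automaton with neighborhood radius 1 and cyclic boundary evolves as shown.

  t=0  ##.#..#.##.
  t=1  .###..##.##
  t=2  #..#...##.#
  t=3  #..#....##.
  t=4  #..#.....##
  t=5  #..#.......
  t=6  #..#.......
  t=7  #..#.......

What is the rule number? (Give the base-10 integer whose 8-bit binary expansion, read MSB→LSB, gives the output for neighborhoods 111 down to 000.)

  [7] ### => .  t=1,i=2
  [6] ##. => #  t=0,i=1
  [5] #.# => #  t=0,i=2
  [4] #.. => .  t=0,i=4
  [3] .## => .  t=0,i=0
  [2] .#. => #  t=0,i=3
  [1] ..# => .  t=0,i=5
  [0] ... => .  t=2,i=5
  bits 01100100 = 100

100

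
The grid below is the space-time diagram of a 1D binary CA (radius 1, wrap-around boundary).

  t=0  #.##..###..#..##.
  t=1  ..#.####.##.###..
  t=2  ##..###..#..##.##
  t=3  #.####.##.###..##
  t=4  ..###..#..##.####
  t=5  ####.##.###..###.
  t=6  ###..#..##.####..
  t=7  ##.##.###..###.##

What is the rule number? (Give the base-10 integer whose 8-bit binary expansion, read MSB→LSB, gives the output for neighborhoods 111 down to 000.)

  ###|#  b7=1 t=0,i=7
  ##.|.  b6=0 t=0,i=3
  #.#|.  b5=0 t=0,i=1
  #..|#  b4=1 t=0,i=4
  .##|#  b3=1 t=0,i=2
  .#.|.  b2=0 t=0,i=0
  ..#|#  b1=1 t=0,i=5
  ...|#  b0=1 t=1,i=0
  bits 10011011 = 155

155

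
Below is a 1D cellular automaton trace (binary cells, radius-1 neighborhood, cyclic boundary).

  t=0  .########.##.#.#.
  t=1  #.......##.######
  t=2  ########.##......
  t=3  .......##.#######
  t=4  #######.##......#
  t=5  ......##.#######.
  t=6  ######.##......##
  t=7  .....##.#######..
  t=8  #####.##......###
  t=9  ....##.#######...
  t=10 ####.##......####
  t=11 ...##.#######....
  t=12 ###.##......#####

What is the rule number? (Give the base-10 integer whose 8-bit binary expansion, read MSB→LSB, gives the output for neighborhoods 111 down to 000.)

119

  [7] ### => .  t=0,i=2
  [6] ##. => #  t=0,i=8
  [5] #.# => #  t=0,i=9
  [4] #.. => #  t=0,i=16
  [3] .## => .  t=0,i=1
  [2] .#. => #  t=0,i=13
  [1] ..# => #  t=0,i=0
  [0] ... => #  t=1,i=2
  bits 01110111 = 119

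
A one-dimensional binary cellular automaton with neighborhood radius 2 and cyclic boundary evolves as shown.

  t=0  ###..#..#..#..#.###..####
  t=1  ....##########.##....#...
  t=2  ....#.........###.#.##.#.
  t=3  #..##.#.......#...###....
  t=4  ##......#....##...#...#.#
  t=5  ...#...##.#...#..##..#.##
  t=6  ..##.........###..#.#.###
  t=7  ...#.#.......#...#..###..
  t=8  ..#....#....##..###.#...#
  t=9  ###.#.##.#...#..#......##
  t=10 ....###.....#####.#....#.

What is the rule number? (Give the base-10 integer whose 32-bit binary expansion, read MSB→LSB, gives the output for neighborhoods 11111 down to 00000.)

149232276

  [31] ##### => .  t=0,i=0
  [30] ####. => .  t=0,i=1
  [29] ###.# => .  t=1,i=13
  [28] ###.. => .  t=0,i=2
  [27] ##.## => #  t=1,i=14
  [26] ##.#. => .  t=2,i=17
  [25] ##..# => .  t=0,i=3
  [24] ##... => .  t=1,i=17
  [23] #.### => #  t=0,i=16
  [22] #.##. => #  t=1,i=15
  [21] #.#.# => #  t=2,i=18
  [20] #.#.. => .  t=2,i=23
  [19] #..## => .  t=0,i=20
  [18] #..#. => #  t=0,i=4
  [17] #...# => .  t=3,i=16
  [16] #.... => #  t=1,i=18
  [15] .#### => .  t=0,i=22
  [14] .###. => .  t=0,i=17
  [13] .##.# => .  t=2,i=21
  [12] .##.. => #  t=1,i=16
  [11] .#.## => #  t=0,i=15
  [10] .#.#. => .  t=6,i=19
  [9] .#..# => #  t=0,i=6
  [8] .#... => .  t=1,i=22
  [7] ..### => #  t=0,i=21
  [6] ..##. => .  t=3,i=3
  [5] ..#.# => .  t=0,i=14
  [4] ..#.. => #  t=0,i=5
  [3] ...## => .  t=1,i=3
  [2] ...#. => #  t=1,i=20
  [1] ....# => .  t=1,i=2
  [0] ..... => .  t=1,i=0
  bits 00001000111001010001101010010100 = 149232276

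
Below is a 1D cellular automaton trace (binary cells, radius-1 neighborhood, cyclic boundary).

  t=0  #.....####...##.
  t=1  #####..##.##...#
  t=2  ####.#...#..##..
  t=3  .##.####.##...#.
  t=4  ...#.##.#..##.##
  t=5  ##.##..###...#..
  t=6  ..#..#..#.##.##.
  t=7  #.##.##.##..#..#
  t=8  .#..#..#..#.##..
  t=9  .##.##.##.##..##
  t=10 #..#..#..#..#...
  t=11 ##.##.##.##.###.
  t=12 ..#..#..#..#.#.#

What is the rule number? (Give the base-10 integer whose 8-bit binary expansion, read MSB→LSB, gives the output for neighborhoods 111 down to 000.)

  ### -> #   bit 7 = 1  t=0,i=7
  ##. -> .   bit 6 = 0  t=0,i=9
  #.# -> #   bit 5 = 1  t=0,i=15
  #.. -> #   bit 4 = 1  t=0,i=1
  .## -> .   bit 3 = 0  t=0,i=6
  .#. -> #   bit 2 = 1  t=0,i=0
  ..# -> .   bit 1 = 0  t=0,i=5
  ... -> #   bit 0 = 1  t=0,i=2
  bits 10110101 = 181

181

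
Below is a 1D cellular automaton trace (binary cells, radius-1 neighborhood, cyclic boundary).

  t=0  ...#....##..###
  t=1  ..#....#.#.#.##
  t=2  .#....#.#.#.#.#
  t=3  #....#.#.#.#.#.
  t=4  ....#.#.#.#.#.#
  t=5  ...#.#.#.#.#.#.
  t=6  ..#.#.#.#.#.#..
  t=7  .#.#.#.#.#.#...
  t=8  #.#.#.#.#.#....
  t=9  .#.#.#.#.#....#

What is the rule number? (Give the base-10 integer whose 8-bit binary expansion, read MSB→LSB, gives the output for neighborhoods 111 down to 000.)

  ### -> #   bit 7 = 1  t=0,i=13
  ##. -> #   bit 6 = 1  t=0,i=9
  #.# -> #   bit 5 = 1  t=1,i=8
  #.. -> .   bit 4 = 0  t=0,i=0
  .## -> .   bit 3 = 0  t=0,i=8
  .#. -> .   bit 2 = 0  t=0,i=3
  ..# -> #   bit 1 = 1  t=0,i=2
  ... -> .   bit 0 = 0  t=0,i=1
  bits 11100010 = 226

226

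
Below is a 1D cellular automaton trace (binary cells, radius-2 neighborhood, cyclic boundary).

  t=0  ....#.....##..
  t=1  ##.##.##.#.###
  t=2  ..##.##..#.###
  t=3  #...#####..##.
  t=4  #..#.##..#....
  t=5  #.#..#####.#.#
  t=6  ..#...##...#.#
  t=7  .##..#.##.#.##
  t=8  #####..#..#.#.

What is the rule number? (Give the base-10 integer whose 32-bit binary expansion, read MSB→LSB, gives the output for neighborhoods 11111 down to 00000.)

  ##### -> #   bit 31 = 1  t=1,i=13
  ####. -> .   bit 30 = 0  t=1,i=0
  ###.# -> .   bit 29 = 0  t=1,i=1
  ###.. -> .   bit 28 = 0  t=2,i=13
  ##.## -> #   bit 27 = 1  t=1,i=2
  ##.#. -> .   bit 26 = 0  t=1,i=8
  ##..# -> #   bit 25 = 1  t=2,i=0
  ##... -> #   bit 24 = 1  t=0,i=12
  #.### -> #   bit 23 = 1  t=1,i=11
  #.##. -> #   bit 22 = 1  t=1,i=3
  #.#.# -> #   bit 21 = 1  t=1,i=9
  #.#.. -> #   bit 20 = 1  t=3,i=0
  #..## -> .   bit 19 = 0  t=2,i=1
  #..#. -> #   bit 18 = 1  t=2,i=8
  #...# -> .   bit 17 = 0  t=3,i=2
  #.... -> #   bit 16 = 1  t=0,i=6
  .#### -> #   bit 15 = 1  t=1,i=12
  .###. -> #   bit 14 = 1  t=2,i=12
  .##.# -> .   bit 13 = 0  t=1,i=4
  .##.. -> #   bit 12 = 1  t=0,i=11
  .#.## -> .   bit 11 = 0  t=1,i=10
  .#.#. -> #   bit 10 = 1  t=6,i=12
  .#..# -> .   bit 9 = 0  t=4,i=1
  .#... -> .   bit 8 = 0  t=0,i=5
  ..### -> .   bit 7 = 0  t=3,i=4
  ..##. -> .   bit 6 = 0  t=0,i=10
  ..#.# -> .   bit 5 = 0  t=2,i=9
  ..#.. -> #   bit 4 = 1  t=0,i=4
  ...## -> #   bit 3 = 1  t=0,i=9
  ...#. -> #   bit 2 = 1  t=0,i=3
  ....# -> .   bit 1 = 0  t=0,i=2
  ..... -> #   bit 0 = 1  t=0,i=0
  bits 10001011111101011101010000011101 = 2348143645

2348143645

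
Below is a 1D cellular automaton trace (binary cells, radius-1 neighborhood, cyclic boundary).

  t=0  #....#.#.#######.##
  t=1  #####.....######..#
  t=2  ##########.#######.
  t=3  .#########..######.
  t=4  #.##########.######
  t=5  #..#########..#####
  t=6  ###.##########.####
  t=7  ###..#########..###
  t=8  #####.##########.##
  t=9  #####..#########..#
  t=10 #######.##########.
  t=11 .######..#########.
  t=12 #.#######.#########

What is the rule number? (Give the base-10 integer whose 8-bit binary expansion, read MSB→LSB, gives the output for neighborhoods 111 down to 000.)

  ### -> #   bit 7 = 1  t=0,i=10
  ##. -> #   bit 6 = 1  t=0,i=0
  #.# -> .   bit 5 = 0  t=0,i=6
  #.. -> #   bit 4 = 1  t=0,i=1
  .## -> .   bit 3 = 0  t=0,i=9
  .#. -> .   bit 2 = 0  t=0,i=5
  ..# -> #   bit 1 = 1  t=0,i=4
  ... -> #   bit 0 = 1  t=0,i=2
  bits 11010011 = 211

211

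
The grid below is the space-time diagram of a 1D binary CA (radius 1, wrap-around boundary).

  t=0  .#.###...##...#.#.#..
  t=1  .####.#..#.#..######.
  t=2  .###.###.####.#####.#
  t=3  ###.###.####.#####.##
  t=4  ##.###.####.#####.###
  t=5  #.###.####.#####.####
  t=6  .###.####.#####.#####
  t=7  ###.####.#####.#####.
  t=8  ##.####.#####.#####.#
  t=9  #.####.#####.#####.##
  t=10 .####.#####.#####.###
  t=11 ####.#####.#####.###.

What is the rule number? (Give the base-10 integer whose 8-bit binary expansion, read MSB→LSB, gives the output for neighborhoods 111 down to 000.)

  ###|#  b7=1 t=0,i=4
  ##.|.  b6=0 t=0,i=5
  #.#|#  b5=1 t=0,i=2
  #..|#  b4=1 t=0,i=6
  .##|#  b3=1 t=0,i=3
  .#.|#  b2=1 t=0,i=1
  ..#|.  b1=0 t=0,i=0
  ...|.  b0=0 t=0,i=7
  bits 10111100 = 188

188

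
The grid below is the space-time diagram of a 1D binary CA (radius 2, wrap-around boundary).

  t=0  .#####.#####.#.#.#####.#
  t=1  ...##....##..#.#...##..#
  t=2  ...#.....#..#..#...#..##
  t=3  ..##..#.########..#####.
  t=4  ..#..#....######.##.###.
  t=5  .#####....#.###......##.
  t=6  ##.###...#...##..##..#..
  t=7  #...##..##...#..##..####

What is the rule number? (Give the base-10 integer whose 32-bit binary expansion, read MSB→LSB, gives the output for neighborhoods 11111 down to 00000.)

3493610197

  ##### -> #   bit 31 = 1  t=0,i=3
  ####. -> #   bit 30 = 1  t=0,i=4
  ###.# -> .   bit 29 = 0  t=0,i=5
  ###.. -> #   bit 28 = 1  t=3,i=15
  ##.## -> .   bit 27 = 0  t=0,i=6
  ##.#. -> .   bit 26 = 0  t=0,i=12
  ##..# -> .   bit 25 = 0  t=1,i=11
  ##... -> .   bit 24 = 0  t=1,i=5
  #.### -> .   bit 23 = 0  t=0,i=1
  #.##. -> .   bit 22 = 0  t=4,i=17
  #.#.# -> #   bit 21 = 1  t=0,i=13
  #.#.. -> #   bit 20 = 1  t=1,i=15
  #..## -> #   bit 19 = 1  t=2,i=21
  #..#. -> #   bit 18 = 1  t=1,i=12
  #...# -> .   bit 17 = 0  t=1,i=1
  #.... -> .   bit 16 = 0  t=1,i=6
  .#### -> .   bit 15 = 0  t=0,i=2
  .###. -> #   bit 14 = 1  t=4,i=21
  .##.# -> .   bit 13 = 0  t=4,i=18
  .##.. -> .   bit 12 = 0  t=1,i=4
  .#.## -> .   bit 11 = 0  t=0,i=0
  .#.#. -> .   bit 10 = 0  t=0,i=14
  .#..# -> #   bit 9 = 1  t=2,i=10
  .#... -> .   bit 8 = 0  t=1,i=0
  ..### -> #   bit 7 = 1  t=3,i=18
  ..##. -> #   bit 6 = 1  t=1,i=3
  ..#.# -> .   bit 5 = 0  t=1,i=13
  ..#.. -> #   bit 4 = 1  t=1,i=23
  ...## -> .   bit 3 = 0  t=1,i=2
  ...#. -> #   bit 2 = 1  t=2,i=2
  ....# -> .   bit 1 = 0  t=1,i=7
  ..... -> #   bit 0 = 1  t=2,i=6
  bits 11010000001111000100001011010101 = 3493610197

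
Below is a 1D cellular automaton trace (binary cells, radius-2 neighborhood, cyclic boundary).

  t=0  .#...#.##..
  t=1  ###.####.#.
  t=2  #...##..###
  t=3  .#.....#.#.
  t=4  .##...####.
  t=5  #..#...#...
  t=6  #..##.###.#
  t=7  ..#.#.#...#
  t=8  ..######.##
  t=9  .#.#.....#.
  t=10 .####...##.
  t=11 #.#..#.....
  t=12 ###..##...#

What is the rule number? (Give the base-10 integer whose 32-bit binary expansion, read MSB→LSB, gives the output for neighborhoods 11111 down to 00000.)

  [31] ##### => .  t=8,i=4
  [30] ####. => .  t=1,i=6
  [29] ###.# => .  t=1,i=2
  [28] ###.. => .  t=2,i=0
  [27] ##.## => .  t=1,i=3
  [26] ##.#. => #  t=1,i=8
  [25] ##..# => .  t=2,i=6
  [24] ##... => #  t=0,i=9
  [23] #.### => #  t=1,i=0
  [22] #.##. => #  t=0,i=7
  [21] #.#.# => #  t=1,i=9
  [20] #.#.. => #  t=3,i=9
  [19] #..## => #  t=2,i=7
  [18] #..#. => .  t=3,i=0
  [17] #...# => .  t=0,i=3
  [16] #.... => .  t=3,i=3
  [15] .#### => #  t=1,i=5
  [14] .###. => .  t=1,i=1
  [13] .##.# => #  t=6,i=4
  [12] .##.. => .  t=0,i=8
  [11] .#.## => #  t=0,i=6
  [10] .#.#. => #  t=3,i=8
  [9] .#..# => .  t=3,i=10
  [8] .#... => #  t=0,i=2
  [7] ..### => .  t=2,i=8
  [6] ..##. => .  t=2,i=4
  [5] ..#.# => #  t=0,i=5
  [4] ..#.. => #  t=0,i=1
  [3] ...## => .  t=2,i=3
  [2] ...#. => #  t=0,i=0
  [1] ....# => .  t=3,i=5
  [0] ..... => .  t=3,i=4
  bits 00000101111110001010110100110100 = 100183348

100183348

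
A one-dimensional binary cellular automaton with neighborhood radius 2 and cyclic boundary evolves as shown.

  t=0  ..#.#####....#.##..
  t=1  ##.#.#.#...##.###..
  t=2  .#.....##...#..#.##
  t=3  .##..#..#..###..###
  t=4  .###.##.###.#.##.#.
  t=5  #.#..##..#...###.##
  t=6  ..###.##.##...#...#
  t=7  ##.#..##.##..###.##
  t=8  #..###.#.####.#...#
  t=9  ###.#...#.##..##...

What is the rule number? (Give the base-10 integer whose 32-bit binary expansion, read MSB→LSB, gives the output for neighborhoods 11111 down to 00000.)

  #####|.  b31=0 t=0,i=6
  ####.|#  b30=1 t=0,i=7
  ###.#|.  b29=0 t=3,i=18
  ###..|.  b28=0 t=0,i=8
  ##.##|.  b27=0 t=1,i=13
  ##.#.|.  b26=0 t=1,i=2
  ##..#|#  b25=1 t=1,i=17
  ##...|.  b24=0 t=0,i=9
  #.###|.  b23=0 t=0,i=4
  #.##.|#  b22=1 t=0,i=15
  #.#.#|.  b21=0 t=1,i=3
  #.#..|#  b20=1 t=1,i=7
  #..##|#  b19=1 t=1,i=18
  #..#.|.  b18=0 t=2,i=14
  #...#|.  b17=0 t=1,i=9
  #....|.  b16=0 t=0,i=10
  .####|#  b15=1 t=0,i=5
  .###.|#  b14=1 t=1,i=15
  .##.#|#  b13=1 t=1,i=1
  .##..|#  b12=1 t=0,i=16
  .#.##|#  b11=1 t=0,i=3
  .#.#.|.  b10=0 t=1,i=4
  .#..#|#  b9=1 t=2,i=13
  .#...|#  b8=1 t=1,i=8
  ..###|.  b7=0 t=3,i=11
  ..##.|.  b6=0 t=1,i=0
  ..#.#|.  b5=0 t=0,i=2
  ..#..|#  b4=1 t=2,i=12
  ...##|.  b3=0 t=1,i=10
  ...#.|#  b2=1 t=0,i=1
  ....#|#  b1=1 t=0,i=0
  .....|.  b0=0 t=2,i=4
  bits 01000010010110001111101100010110 = 1113127702

1113127702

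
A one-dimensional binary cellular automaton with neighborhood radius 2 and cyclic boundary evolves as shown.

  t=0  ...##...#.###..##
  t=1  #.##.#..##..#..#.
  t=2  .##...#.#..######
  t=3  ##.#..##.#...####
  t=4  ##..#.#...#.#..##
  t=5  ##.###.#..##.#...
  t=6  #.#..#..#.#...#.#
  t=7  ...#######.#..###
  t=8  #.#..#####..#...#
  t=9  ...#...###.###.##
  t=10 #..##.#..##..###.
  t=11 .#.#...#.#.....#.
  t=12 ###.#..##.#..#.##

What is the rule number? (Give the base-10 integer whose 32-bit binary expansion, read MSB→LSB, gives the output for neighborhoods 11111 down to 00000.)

4181987194

  nb #####: next=#  (t=2,i=13, bit31=1)
  nb ####.: next=#  (t=2,i=15, bit30=1)
  nb ###.#: next=#  (t=2,i=16, bit29=1)
  nb ###..: next=#  (t=0,i=12, bit28=1)
  nb ##.##: next=#  (t=2,i=0, bit27=1)
  nb ##.#.: next=.  (t=1,i=4, bit26=0)
  nb ##..#: next=.  (t=0,i=13, bit25=0)
  nb ##...: next=#  (t=0,i=0, bit24=1)
  nb #.###: next=.  (t=0,i=10, bit23=0)
  nb #.##.: next=#  (t=1,i=2, bit22=1)
  nb #.#.#: next=.  (t=1,i=0, bit21=0)
  nb #.#..: next=.  (t=1,i=5, bit20=0)
  nb #..##: next=.  (t=0,i=14, bit19=0)
  nb #..#.: next=#  (t=1,i=11, bit18=1)
  nb #...#: next=.  (t=0,i=1, bit17=0)
  nb #....: next=.  (t=11,i=11, bit16=0)
  nb .####: next=.  (t=2,i=12, bit15=0)
  nb .###.: next=.  (t=0,i=11, bit14=0)
  nb .##.#: next=.  (t=1,i=3, bit13=0)
  nb .##..: next=.  (t=0,i=4, bit12=0)
  nb .#.##: next=#  (t=0,i=9, bit11=1)
  nb .#.#.: next=#  (t=1,i=16, bit10=1)
  nb .#..#: next=#  (t=1,i=6, bit9=1)
  nb .#...: next=#  (t=3,i=10, bit8=1)
  nb ..###: next=.  (t=2,i=11, bit7=0)
  nb ..##.: next=#  (t=0,i=3, bit6=1)
  nb ..#.#: next=#  (t=0,i=8, bit5=1)
  nb ..#..: next=#  (t=1,i=12, bit4=1)
  nb ...##: next=#  (t=0,i=2, bit3=1)
  nb ...#.: next=.  (t=0,i=7, bit2=0)
  nb ....#: next=#  (t=11,i=13, bit1=1)
  nb .....: next=.  (t=11,i=12, bit0=0)
  bits 11111001010001000000111101111010 = 4181987194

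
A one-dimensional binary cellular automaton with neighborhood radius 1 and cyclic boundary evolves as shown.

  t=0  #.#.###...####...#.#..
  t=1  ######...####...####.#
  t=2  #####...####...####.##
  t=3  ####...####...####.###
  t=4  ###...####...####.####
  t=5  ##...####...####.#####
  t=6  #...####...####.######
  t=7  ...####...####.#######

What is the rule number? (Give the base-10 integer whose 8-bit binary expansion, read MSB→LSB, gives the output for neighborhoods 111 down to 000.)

174

  [7] ### => #  t=0,i=5
  [6] ##. => .  t=0,i=6
  [5] #.# => #  t=0,i=1
  [4] #.. => .  t=0,i=7
  [3] .## => #  t=0,i=4
  [2] .#. => #  t=0,i=0
  [1] ..# => #  t=0,i=9
  [0] ... => .  t=0,i=8
  bits 10101110 = 174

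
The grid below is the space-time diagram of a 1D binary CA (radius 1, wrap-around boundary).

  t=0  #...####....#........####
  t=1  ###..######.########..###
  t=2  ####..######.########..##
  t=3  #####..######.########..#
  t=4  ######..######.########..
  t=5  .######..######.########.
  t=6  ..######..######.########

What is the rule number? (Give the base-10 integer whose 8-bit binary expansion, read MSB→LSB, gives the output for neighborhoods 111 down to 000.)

  nb ###: next=#  (t=0,i=5, bit7=1)
  nb ##.: next=#  (t=0,i=0, bit6=1)
  nb #.#: next=#  (t=1,i=11, bit5=1)
  nb #..: next=#  (t=0,i=1, bit4=1)
  nb .##: next=.  (t=0,i=4, bit3=0)
  nb .#.: next=#  (t=0,i=12, bit2=1)
  nb ..#: next=.  (t=0,i=3, bit1=0)
  nb ...: next=#  (t=0,i=2, bit0=1)
  bits 11110101 = 245

245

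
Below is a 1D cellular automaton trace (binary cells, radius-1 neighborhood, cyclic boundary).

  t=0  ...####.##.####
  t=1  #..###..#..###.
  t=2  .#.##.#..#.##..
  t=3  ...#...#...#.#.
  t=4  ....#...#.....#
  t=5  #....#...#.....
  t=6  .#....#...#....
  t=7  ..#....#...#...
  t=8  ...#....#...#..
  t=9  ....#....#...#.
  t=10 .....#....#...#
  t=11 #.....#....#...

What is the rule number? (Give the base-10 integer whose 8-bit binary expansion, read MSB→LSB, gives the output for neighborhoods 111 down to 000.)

152

  ###|#  b7=1 t=0,i=4
  ##.|.  b6=0 t=0,i=6
  #.#|.  b5=0 t=0,i=7
  #..|#  b4=1 t=0,i=0
  .##|#  b3=1 t=0,i=3
  .#.|.  b2=0 t=1,i=0
  ..#|.  b1=0 t=0,i=2
  ...|.  b0=0 t=0,i=1
  bits 10011000 = 152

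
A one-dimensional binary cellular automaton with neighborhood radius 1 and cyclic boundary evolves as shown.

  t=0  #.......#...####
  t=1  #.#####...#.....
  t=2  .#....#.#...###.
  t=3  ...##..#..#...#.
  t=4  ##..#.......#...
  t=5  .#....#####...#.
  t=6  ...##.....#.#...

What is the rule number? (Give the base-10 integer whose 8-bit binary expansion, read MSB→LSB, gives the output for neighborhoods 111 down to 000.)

97

  [7] ### => .  t=0,i=13
  [6] ##. => #  t=0,i=0
  [5] #.# => #  t=1,i=1
  [4] #.. => .  t=0,i=1
  [3] .## => .  t=0,i=12
  [2] .#. => .  t=0,i=8
  [1] ..# => .  t=0,i=7
  [0] ... => #  t=0,i=2
  bits 01100001 = 97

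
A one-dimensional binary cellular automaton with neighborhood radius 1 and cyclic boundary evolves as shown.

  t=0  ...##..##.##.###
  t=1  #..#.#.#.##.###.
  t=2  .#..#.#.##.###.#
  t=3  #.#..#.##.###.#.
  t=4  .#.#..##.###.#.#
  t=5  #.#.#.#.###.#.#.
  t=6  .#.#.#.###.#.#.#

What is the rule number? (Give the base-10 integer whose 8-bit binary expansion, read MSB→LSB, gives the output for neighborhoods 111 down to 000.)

  ### -> #   bit 7 = 1  t=0,i=14
  ##. -> .   bit 6 = 0  t=0,i=4
  #.# -> #   bit 5 = 1  t=0,i=9
  #.. -> #   bit 4 = 1  t=0,i=0
  .## -> #   bit 3 = 1  t=0,i=3
  .#. -> .   bit 2 = 0  t=1,i=0
  ..# -> .   bit 1 = 0  t=0,i=2
  ... -> .   bit 0 = 0  t=0,i=1
  bits 10111000 = 184

184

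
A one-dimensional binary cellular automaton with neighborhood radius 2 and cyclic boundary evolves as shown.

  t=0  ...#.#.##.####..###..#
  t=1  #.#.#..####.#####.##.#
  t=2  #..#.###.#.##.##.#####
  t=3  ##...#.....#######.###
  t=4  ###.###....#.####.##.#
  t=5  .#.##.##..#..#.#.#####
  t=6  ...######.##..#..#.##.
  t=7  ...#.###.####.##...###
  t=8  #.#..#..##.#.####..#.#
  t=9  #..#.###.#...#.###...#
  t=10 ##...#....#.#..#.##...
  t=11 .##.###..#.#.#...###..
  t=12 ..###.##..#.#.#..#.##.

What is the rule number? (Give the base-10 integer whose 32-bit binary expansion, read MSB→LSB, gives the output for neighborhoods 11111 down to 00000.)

  #####|#  b31=1 t=1,i=14
  ####.|#  b30=1 t=0,i=12
  ###.#|.  b29=0 t=1,i=10
  ###..|#  b28=1 t=0,i=13
  ##.##|#  b27=1 t=0,i=9
  ##.#.|.  b26=0 t=1,i=1
  ##..#|#  b25=1 t=0,i=14
  ##...|#  b24=1 t=3,i=2
  #.###|#  b23=1 t=0,i=10
  #.##.|#  b22=1 t=0,i=7
  #.#.#|.  b21=0 t=0,i=5
  #.#..|.  b20=0 t=1,i=4
  #..##|#  b19=1 t=0,i=15
  #..#.|.  b18=0 t=0,i=20
  #...#|.  b17=0 t=0,i=1
  #....|.  b16=0 t=3,i=7
  .####|.  b15=0 t=0,i=11
  .###.|.  b14=0 t=0,i=17
  .##.#|#  b13=1 t=0,i=8
  .##..|#  b12=1 t=5,i=7
  .#.##|.  b11=0 t=0,i=6
  .#.#.|#  b10=1 t=0,i=4
  .#..#|#  b9=1 t=1,i=5
  .#...|#  b8=1 t=0,i=0
  ..###|#  b7=1 t=0,i=16
  ..##.|.  b6=0 t=8,i=8
  ..#.#|.  b5=0 t=0,i=3
  ..#..|#  b4=1 t=0,i=21
  ...##|.  b3=0 t=3,i=10
  ...#.|#  b2=1 t=0,i=2
  ....#|.  b1=0 t=3,i=9
  .....|.  b0=0 t=3,i=8
  bits 11011011110010000011011110010100 = 3687331732

3687331732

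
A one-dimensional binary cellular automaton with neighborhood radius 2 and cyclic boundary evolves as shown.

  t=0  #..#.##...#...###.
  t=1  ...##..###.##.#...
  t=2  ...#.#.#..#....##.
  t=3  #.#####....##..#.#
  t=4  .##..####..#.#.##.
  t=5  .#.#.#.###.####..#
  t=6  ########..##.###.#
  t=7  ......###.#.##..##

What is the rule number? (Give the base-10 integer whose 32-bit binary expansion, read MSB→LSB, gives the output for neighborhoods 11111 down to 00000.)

1537412580

  nb #####: next=.  (t=3,i=4, bit31=0)
  nb ####.: next=#  (t=3,i=5, bit30=1)
  nb ###.#: next=.  (t=0,i=16, bit29=0)
  nb ###..: next=#  (t=3,i=6, bit28=1)
  nb ##.##: next=#  (t=1,i=10, bit27=1)
  nb ##.#.: next=.  (t=0,i=17, bit26=0)
  nb ##..#: next=#  (t=1,i=5, bit25=1)
  nb ##...: next=#  (t=0,i=7, bit24=1)
  nb #.###: next=#  (t=3,i=2, bit23=1)
  nb #.##.: next=.  (t=0,i=5, bit22=0)
  nb #.#.#: next=#  (t=2,i=5, bit21=1)
  nb #.#..: next=.  (t=0,i=0, bit20=0)
  nb #..##: next=.  (t=1,i=6, bit19=0)
  nb #..#.: next=.  (t=0,i=2, bit18=0)
  nb #...#: next=#  (t=0,i=8, bit17=1)
  nb #....: next=#  (t=1,i=16, bit16=1)
  nb .####: next=.  (t=3,i=3, bit15=0)
  nb .###.: next=.  (t=0,i=15, bit14=0)
  nb .##.#: next=.  (t=1,i=12, bit13=0)
  nb .##..: next=.  (t=0,i=6, bit12=0)
  nb .#.##: next=#  (t=0,i=4, bit11=1)
  nb .#.#.: next=#  (t=2,i=4, bit10=1)
  nb .#..#: next=.  (t=0,i=1, bit9=0)
  nb .#...: next=#  (t=0,i=11, bit8=1)
  nb ..###: next=#  (t=0,i=14, bit7=1)
  nb ..##.: next=#  (t=1,i=3, bit6=1)
  nb ..#.#: next=#  (t=0,i=3, bit5=1)
  nb ..#..: next=.  (t=0,i=10, bit4=0)
  nb ...##: next=.  (t=0,i=13, bit3=0)
  nb ...#.: next=#  (t=0,i=9, bit2=1)
  nb ....#: next=.  (t=1,i=1, bit1=0)
  nb .....: next=.  (t=1,i=0, bit0=0)
  bits 01011011101000110000110111100100 = 1537412580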